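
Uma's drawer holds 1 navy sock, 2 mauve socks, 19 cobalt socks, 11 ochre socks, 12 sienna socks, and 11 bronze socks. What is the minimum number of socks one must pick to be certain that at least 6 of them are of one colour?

Put each drawn sock into a box by colour. The largest draw with every box below 6 takes min(count, 5) from each colour; colours with fewer than 5 contribute all they have.
Σ min(cᵢ, 5) = 1 + 2 + 5 + 5 + 5 + 5 = 23.
Draw number 23 + 1 = 24 must push one box to 6.

24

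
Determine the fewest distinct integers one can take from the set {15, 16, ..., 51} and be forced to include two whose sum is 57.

Group the elements by complementary pair {x, 57−x}: {15,42}, {16,41}, {17,40}, …, giving 14 two-element pairs and 9 integers whose partner 57−x falls outside [15,51].
Treating each of those 23 groups as a pigeonhole, one can pick one integer per group — 23 integers — with no two summing to 57.
The 24th integer lands in an occupied pair, forcing a sum of 57.

24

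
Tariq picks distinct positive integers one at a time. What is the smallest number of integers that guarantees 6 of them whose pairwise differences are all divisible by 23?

116

Integers whose pairwise differences are multiples of 23 are exactly those sharing a remainder mod 23. The 23 residue classes mod 23 are the pigeonholes.
With 115 integers one could put 5 in each residue class and have no class reach 6.
The 116th integer pushes some class to 6, so 23·5 + 1 = 116.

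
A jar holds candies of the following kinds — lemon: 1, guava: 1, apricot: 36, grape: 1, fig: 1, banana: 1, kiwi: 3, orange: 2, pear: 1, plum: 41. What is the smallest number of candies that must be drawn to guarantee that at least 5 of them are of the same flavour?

20

The 10 flavours are the holes; the candies drawn are the pigeons.
To avoid 5 of any one flavour, the worst case takes at most 4 of each flavour, or every candy of a flavour that has fewer than 4.
That gives 1 + 1 + 4 + 1 + 1 + 1 + 3 + 2 + 1 + 4 = 19 candies with no flavour reaching 5.
The next candy forces some flavour to 5, so 19 + 1 = 20.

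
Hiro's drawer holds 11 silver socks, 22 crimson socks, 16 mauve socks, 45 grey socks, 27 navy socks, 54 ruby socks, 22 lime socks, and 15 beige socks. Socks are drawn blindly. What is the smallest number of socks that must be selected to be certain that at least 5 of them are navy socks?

In the worst case for collecting navy socks, every non-navy sock comes out first.
There are 11 + 22 + 16 + 45 + 54 + 22 + 15 = 185 non-navy socks altogether.
After those, each further sock must be navy, so 185 + 5 = 190 draws guarantee 5 navy socks.

190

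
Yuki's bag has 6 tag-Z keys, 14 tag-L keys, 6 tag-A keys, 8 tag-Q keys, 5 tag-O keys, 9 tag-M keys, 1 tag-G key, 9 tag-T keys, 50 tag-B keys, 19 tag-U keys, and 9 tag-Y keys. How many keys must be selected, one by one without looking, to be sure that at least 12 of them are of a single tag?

An adversary could hand out at most 11 keys per tag (8 tags run out sooner): 6 + 11 + 6 + 8 + 5 + 9 + 1 + 9 + 11 + 11 + 9 = 86 keys and still no tag has 12.
Pigeonhole: one more key lands in a tag already at 11, so 87 draws are enough and 86 are not.

87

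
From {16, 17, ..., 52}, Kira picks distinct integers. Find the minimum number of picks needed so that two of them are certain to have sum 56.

Group the elements by complementary pair {x, 56−x}: {16,40}, {17,39}, {18,38}, …, giving 12 two-element pairs, the single value 28 (it cannot pair with itself since the integers are distinct), and 12 integers whose partner 56−x falls outside [16,52].
By pigeonhole, treating each of those 25 groups as a pigeonhole, one can pick one integer per group — 25 integers — with no two summing to 56.
The 26th integer lands in an occupied pair, forcing a sum of 56.

26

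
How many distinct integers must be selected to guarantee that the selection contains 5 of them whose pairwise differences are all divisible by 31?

Integers whose pairwise differences are multiples of 31 are exactly those sharing a remainder mod 31. The 31 residue classes mod 31 are the pigeonholes.
With 124 integers one could put 4 in each residue class and have no class reach 5.
The 125th integer pushes some class to 5, so 31·4 + 1 = 125.

125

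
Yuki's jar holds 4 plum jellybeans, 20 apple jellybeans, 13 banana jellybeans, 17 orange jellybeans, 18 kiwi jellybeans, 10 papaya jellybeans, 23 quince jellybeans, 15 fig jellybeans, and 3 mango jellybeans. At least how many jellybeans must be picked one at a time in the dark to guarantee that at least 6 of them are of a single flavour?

An adversary could hand out at most 5 jellybeans per flavour (plum, mango run out sooner): 4 + 5 + 5 + 5 + 5 + 5 + 5 + 5 + 3 = 42 jellybeans and still no flavour has 6.
One more jellybean lands in a flavour already at 5, so 43 draws are enough and 42 are not.

43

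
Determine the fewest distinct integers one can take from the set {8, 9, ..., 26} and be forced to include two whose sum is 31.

Two chosen integers sum to 31 exactly when both halves of some pair {x, 31−x} with 8 ≤ x ≤ 31−x ≤ 23 are chosen — 8 such pairs.
The remaining 3 elements (those with no distinct partner in range) can never complete a 31-sum, so the worst case takes all of them and one from each pair: 3 + 8 = 11.
Pigeonhole: the 12th integer has to be the second member of some pair, so 11 + 1 = 12.

12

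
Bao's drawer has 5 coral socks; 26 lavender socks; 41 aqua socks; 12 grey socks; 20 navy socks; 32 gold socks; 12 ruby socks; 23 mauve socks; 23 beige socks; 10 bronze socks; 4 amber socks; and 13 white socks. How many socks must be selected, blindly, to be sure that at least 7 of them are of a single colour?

70

Put each drawn sock into a box by colour. The largest draw with every box below 7 takes min(count, 6) from each colour; colours with fewer than 6 contribute all they have.
Σ min(cᵢ, 6) = 5 + 6 + 6 + 6 + 6 + 6 + 6 + 6 + 6 + 6 + 4 + 6 = 69.
Draw number 69 + 1 = 70 must push one box to 7.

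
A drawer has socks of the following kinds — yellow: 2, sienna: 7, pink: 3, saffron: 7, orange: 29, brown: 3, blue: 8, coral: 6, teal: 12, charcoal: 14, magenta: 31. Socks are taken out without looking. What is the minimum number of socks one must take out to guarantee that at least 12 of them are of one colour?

81

An adversary could hand out at most 11 socks per colour (7 colours run out sooner): 2 + 7 + 3 + 7 + 11 + 3 + 8 + 6 + 11 + 11 + 11 = 80 socks and still no colour has 12.
One more sock lands in a colour already at 11, so 81 draws are enough and 80 are not.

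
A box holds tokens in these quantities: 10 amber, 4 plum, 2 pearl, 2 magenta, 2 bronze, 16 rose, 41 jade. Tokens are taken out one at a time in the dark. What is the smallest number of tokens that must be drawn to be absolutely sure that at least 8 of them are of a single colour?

32

By pigeonhole, put each drawn token into a box by colour. The largest draw with every box below 8 takes min(count, 7) from each colour; colours with fewer than 7 contribute all they have.
Σ min(cᵢ, 7) = 7 + 4 + 2 + 2 + 2 + 7 + 7 = 31.
Draw number 31 + 1 = 32 must push one box to 8.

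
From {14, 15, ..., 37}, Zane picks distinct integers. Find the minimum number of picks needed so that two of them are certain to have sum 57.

Group the elements by complementary pair {x, 57−x}: {20,37}, {21,36}, {22,35}, …, giving 9 two-element pairs and 6 integers whose partner 57−x falls outside [14,37].
By pigeonhole, treating each of those 15 groups as a pigeonhole, one can pick one integer per group — 15 integers — with no two summing to 57.
The 16th integer lands in an occupied pair, forcing a sum of 57.

16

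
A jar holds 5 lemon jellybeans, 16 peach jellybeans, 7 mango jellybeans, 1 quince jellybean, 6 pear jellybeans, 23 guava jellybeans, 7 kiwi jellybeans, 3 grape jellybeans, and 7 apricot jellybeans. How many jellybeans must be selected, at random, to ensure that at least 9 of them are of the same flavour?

53

Pigeonhole: put each drawn jellybean into a box by flavour. The largest draw with every box below 9 takes min(count, 8) from each flavour; flavours with fewer than 8 contribute all they have.
Σ min(cᵢ, 8) = 5 + 8 + 7 + 1 + 6 + 8 + 7 + 3 + 7 = 52.
Draw number 52 + 1 = 53 must push one box to 9.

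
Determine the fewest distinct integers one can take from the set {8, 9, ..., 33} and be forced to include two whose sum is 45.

16

Two chosen integers sum to 45 exactly when both halves of some pair {x, 45−x} with 12 ≤ x ≤ 45−x ≤ 33 are chosen — 11 such pairs.
The remaining 4 elements (those with no distinct partner in range) can never complete a 45-sum, so the worst case takes all of them and one from each pair: 4 + 11 = 15.
The 16th integer has to be the second member of some pair, so 15 + 1 = 16.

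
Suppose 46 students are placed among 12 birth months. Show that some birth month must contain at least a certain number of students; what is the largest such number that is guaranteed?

4

The 12 birth months are the holes and the 46 students are the pigeons.
If every birth month held at most 3 students, the total would be at most 12 × 3 = 36, which is less than 46.
So some birth month holds at least ⌈46/12⌉ = 4 students.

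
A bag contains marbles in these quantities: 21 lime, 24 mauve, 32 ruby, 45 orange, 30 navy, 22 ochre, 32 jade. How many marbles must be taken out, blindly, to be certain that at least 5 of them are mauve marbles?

In the worst case for collecting mauve marbles, every non-mauve marble comes out first.
There are 21 + 32 + 45 + 30 + 22 + 32 = 182 non-mauve marbles altogether.
After those, each further marble must be mauve, so 182 + 5 = 187 draws guarantee 5 mauve marbles.

187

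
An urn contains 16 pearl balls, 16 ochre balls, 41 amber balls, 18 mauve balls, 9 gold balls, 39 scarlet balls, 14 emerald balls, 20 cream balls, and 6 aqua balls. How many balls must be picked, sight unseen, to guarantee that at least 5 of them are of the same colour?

37

An adversary could hand out at most 4 balls per colour: 4 + 4 + 4 + 4 + 4 + 4 + 4 + 4 + 4 = 36 balls and still no colour has 5.
By pigeonhole, one more ball lands in a colour already at 4, so 37 draws are enough and 36 are not.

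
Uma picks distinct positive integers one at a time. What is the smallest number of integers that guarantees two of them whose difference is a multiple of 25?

Integers whose pairwise differences are multiples of 25 are exactly those sharing a remainder mod 25. The 25 residue classes mod 25 are the pigeonholes.
With 25 integers one could put 1 in each residue class and have no class reach 2.
The 26th integer pushes some class to 2, so 25·1 + 1 = 26.

26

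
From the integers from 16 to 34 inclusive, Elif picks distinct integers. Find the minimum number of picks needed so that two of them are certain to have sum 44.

14

Group the elements by complementary pair {x, 44−x}: {16,28}, {17,27}, {18,26}, …, giving 6 two-element pairs, the single value 22 (it cannot pair with itself since the integers are distinct), and 6 integers whose partner 44−x falls outside [16,34].
Pigeonhole: treating each of those 13 groups as a pigeonhole, one can pick one integer per group — 13 integers — with no two summing to 44.
The 14th integer lands in an occupied pair, forcing a sum of 44.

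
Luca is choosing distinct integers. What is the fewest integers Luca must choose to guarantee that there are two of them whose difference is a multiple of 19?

20

Integers whose pairwise differences are multiples of 19 are exactly those sharing a remainder mod 19. By pigeonhole, the 19 residue classes mod 19 are the pigeonholes.
With 19 integers one could put 1 in each residue class and have no class reach 2.
The 20th integer pushes some class to 2, so 19·1 + 1 = 20.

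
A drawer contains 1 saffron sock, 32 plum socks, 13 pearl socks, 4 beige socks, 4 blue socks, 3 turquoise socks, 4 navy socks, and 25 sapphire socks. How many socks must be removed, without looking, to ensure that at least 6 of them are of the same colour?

32

By pigeonhole, the 8 colours are the holes; the socks drawn are the pigeons.
To avoid 6 of any one colour, the worst case takes at most 5 of each colour, or every sock of a colour that has fewer than 5.
That gives 1 + 5 + 5 + 4 + 4 + 3 + 4 + 5 = 31 socks with no colour reaching 6.
The next sock forces some colour to 6, so 31 + 1 = 32.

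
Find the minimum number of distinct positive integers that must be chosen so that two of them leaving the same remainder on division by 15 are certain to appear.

The 15 residue classes mod 15 are the pigeonholes.
With 15 integers one could put 1 in each residue class and have no class reach 2.
The 16th integer pushes some class to 2, so 15·1 + 1 = 16.

16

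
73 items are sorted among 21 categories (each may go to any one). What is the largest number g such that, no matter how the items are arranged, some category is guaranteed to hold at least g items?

4

By pigeonhole, the 21 categories are the holes and the 73 items are the pigeons.
If every category held at most 3 items, the total would be at most 21 × 3 = 63, which is less than 73.
So some category holds at least ⌈73/21⌉ = 4 items.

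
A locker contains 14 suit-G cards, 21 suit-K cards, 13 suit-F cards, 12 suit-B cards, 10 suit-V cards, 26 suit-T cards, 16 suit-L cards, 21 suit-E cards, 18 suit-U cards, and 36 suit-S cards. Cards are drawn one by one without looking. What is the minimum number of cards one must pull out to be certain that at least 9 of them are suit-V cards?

In the worst case for collecting suit-V cards, every non-suit-V card comes out first.
There are 14 + 21 + 13 + 12 + 26 + 16 + 21 + 18 + 36 = 177 non-suit-V cards altogether.
After those, each further card must be suit-V, so 177 + 9 = 186 draws guarantee 9 suit-V cards.

186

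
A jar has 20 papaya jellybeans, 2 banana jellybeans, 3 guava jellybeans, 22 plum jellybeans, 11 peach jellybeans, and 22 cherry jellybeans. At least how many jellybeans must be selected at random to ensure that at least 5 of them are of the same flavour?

22

An adversary could hand out at most 4 jellybeans per flavour (banana, guava run out sooner): 4 + 2 + 3 + 4 + 4 + 4 = 21 jellybeans and still no flavour has 5.
By pigeonhole, one more jellybean lands in a flavour already at 4, so 22 draws are enough and 21 are not.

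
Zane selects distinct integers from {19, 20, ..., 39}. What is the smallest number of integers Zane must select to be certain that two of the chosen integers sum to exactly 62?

14

A set avoiding the sum 62 can contain at most one of each pair {x, 62−x}, plus the 5 elements whose complement lies outside the range or equal to its own complement.
The integers 19, …, 31 (13 of them) are such a set: any two sum to at least 19+20 = 39 and at most 30+31 = 61 < 62.
By pigeonhole, any 14th integer completes one of the 8 pairs, so 14 choices force a sum of 62.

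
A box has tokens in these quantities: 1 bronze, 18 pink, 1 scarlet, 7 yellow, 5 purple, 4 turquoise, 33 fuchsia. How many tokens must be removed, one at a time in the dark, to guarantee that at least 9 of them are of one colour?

35

By pigeonhole, the 7 colours are the holes; the tokens drawn are the pigeons.
To avoid 9 of any one colour, the worst case takes at most 8 of each colour, or every token of a colour that has fewer than 8.
That gives 1 + 8 + 1 + 7 + 5 + 4 + 8 = 34 tokens with no colour reaching 9.
The next token forces some colour to 9, so 34 + 1 = 35.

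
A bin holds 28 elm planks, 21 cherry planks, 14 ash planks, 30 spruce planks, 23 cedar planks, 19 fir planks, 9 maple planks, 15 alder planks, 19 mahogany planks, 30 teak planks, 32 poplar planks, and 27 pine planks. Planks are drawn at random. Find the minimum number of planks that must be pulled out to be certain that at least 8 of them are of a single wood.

85

An adversary could hand out at most 7 planks per wood: 7 + 7 + 7 + 7 + 7 + 7 + 7 + 7 + 7 + 7 + 7 + 7 = 84 planks and still no wood has 8.
One more plank lands in a wood already at 7, so 85 draws are enough and 84 are not.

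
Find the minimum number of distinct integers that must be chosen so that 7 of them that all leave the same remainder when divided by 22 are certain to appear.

The 22 residue classes mod 22 are the pigeonholes.
With 132 integers one could put 6 in each residue class and have no class reach 7.
The 133rd integer pushes some class to 7, so 22·6 + 1 = 133.

133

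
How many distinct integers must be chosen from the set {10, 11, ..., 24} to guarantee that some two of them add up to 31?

10

Two chosen integers sum to 31 exactly when both halves of some pair {x, 31−x} with 10 ≤ x ≤ 31−x ≤ 21 are chosen — 6 such pairs.
The remaining 3 elements (those with no distinct partner in range) can never complete a 31-sum, so the worst case takes all of them and one from each pair: 3 + 6 = 9.
The 10th integer has to be the second member of some pair, so 9 + 1 = 10.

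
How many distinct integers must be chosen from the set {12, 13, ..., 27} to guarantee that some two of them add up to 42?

11

Group the elements by complementary pair {x, 42−x}: {15,27}, {16,26}, {17,25}, …, giving 6 two-element pairs, the single value 21 (it cannot pair with itself since the integers are distinct), and 3 integers whose partner 42−x falls outside [12,27].
Pigeonhole: treating each of those 10 groups as a pigeonhole, one can pick one integer per group — 10 integers — with no two summing to 42.
The 11th integer lands in an occupied pair, forcing a sum of 42.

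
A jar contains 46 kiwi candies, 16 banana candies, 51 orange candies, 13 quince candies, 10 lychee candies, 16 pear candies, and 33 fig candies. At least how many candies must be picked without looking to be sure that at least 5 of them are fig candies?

157

In the worst case for collecting fig candies, every non-fig candy comes out first.
There are 46 + 16 + 51 + 13 + 10 + 16 = 152 non-fig candies altogether.
After those, each further candy must be fig, so 152 + 5 = 157 draws guarantee 5 fig candies.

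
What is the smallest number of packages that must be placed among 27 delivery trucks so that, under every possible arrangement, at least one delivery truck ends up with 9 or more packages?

With 216 packages one could put exactly 8 in each of the 27 delivery trucks, and no delivery truck would reach 9.
One more package must land in a delivery truck that already has 8, giving it 9.
So 27 × 8 + 1 = 217 packages are required.

217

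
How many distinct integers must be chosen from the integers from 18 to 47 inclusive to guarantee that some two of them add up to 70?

A set avoiding the sum 70 can contain at most one of each pair {x, 70−x}, plus the 6 elements whose complement lies outside the range or equal to its own complement.
The integers 18, …, 35 (18 of them) are such a set: any two sum to at least 18+19 = 37 and at most 34+35 = 69 < 70.
By pigeonhole, any 19th integer completes one of the 12 pairs, so 19 choices force a sum of 70.

19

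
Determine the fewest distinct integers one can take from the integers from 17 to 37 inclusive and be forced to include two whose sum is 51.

13

A set avoiding the sum 51 can contain at most one of each pair {x, 51−x}, plus the 3 elements whose complement lies outside the range.
The integers 26, …, 37 (12 of them) are such a set: any two sum to at least 26+27 = 53 > 51.
Any 13th integer completes one of the 9 pairs, so 13 choices force a sum of 51.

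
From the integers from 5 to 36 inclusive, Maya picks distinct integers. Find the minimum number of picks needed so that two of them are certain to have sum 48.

A set avoiding the sum 48 can contain at most one of each pair {x, 48−x}, plus the 8 elements whose complement lies outside the range or equal to its own complement.
The integers 5, …, 24 (20 of them) are such a set: any two sum to at least 5+6 = 11 and at most 23+24 = 47 < 48.
Any 21st integer completes one of the 12 pairs, so 21 choices force a sum of 48.

21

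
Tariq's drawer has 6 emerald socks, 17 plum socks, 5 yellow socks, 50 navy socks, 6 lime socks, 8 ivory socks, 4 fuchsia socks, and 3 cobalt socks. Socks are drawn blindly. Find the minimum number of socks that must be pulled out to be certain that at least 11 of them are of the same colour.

An adversary could hand out at most 10 socks per colour (6 colours run out sooner): 6 + 10 + 5 + 10 + 6 + 8 + 4 + 3 = 52 socks and still no colour has 11.
One more sock lands in a colour already at 10, so 53 draws are enough and 52 are not.

53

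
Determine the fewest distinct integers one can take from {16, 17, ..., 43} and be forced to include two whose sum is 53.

A set avoiding the sum 53 can contain at most one of each pair {x, 53−x}, plus the 6 elements whose complement lies outside the range.
The integers 27, …, 43 (17 of them) are such a set: any two sum to at least 27+28 = 55 > 53.
Any 18th integer completes one of the 11 pairs, so 18 choices force a sum of 53.

18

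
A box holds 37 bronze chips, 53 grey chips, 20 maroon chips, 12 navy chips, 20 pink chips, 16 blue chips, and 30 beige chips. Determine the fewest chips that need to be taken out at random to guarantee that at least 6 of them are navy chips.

In the worst case for collecting navy chips, every non-navy chip comes out first.
There are 37 + 53 + 20 + 20 + 16 + 30 = 176 non-navy chips altogether.
After those, each further chip must be navy, so 176 + 6 = 182 draws guarantee 6 navy chips.

182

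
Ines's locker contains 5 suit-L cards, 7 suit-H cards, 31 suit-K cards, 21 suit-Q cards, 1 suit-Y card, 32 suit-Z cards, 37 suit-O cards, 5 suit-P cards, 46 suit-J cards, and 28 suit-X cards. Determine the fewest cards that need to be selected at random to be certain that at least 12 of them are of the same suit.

By pigeonhole, the 10 suits are the holes; the cards drawn are the pigeons.
To avoid 12 of any one suit, the worst case takes at most 11 of each suit, or every card of a suit that has fewer than 11.
That gives 5 + 7 + 11 + 11 + 1 + 11 + 11 + 5 + 11 + 11 = 84 cards with no suit reaching 12.
The next card forces some suit to 12, so 84 + 1 = 85.

85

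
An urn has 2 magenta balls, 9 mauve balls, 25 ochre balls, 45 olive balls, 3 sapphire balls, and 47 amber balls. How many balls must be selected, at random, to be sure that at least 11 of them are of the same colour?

45

By pigeonhole, the 6 colours are the holes; the balls drawn are the pigeons.
To avoid 11 of any one colour, the worst case takes at most 10 of each colour, or every ball of a colour that has fewer than 10.
That gives 2 + 9 + 10 + 10 + 3 + 10 = 44 balls with no colour reaching 11.
The next ball forces some colour to 11, so 44 + 1 = 45.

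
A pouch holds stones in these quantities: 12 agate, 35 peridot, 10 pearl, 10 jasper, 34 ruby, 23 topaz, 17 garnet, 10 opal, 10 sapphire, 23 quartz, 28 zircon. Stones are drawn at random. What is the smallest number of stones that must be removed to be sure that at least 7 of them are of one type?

The 11 types are the holes; the stones drawn are the pigeons.
To avoid 7 of any one type, the worst case takes at most 6 of each type.
That gives 6 + 6 + 6 + 6 + 6 + 6 + 6 + 6 + 6 + 6 + 6 = 66 stones with no type reaching 7.
The next stone forces some type to 7, so 66 + 1 = 67.

67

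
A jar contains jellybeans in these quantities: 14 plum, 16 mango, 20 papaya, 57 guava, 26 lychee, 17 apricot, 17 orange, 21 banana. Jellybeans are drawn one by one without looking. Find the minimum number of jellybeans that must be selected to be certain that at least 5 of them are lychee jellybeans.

In the worst case for collecting lychee jellybeans, every non-lychee jellybean comes out first.
There are 14 + 16 + 20 + 57 + 17 + 17 + 21 = 162 non-lychee jellybeans altogether.
After those, each further jellybean must be lychee, so 162 + 5 = 167 draws guarantee 5 lychee jellybeans.

167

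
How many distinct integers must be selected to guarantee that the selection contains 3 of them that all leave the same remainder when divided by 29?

The 29 residue classes mod 29 are the pigeonholes.
With 58 integers one could put 2 in each residue class and have no class reach 3.
The 59th integer pushes some class to 3, so 29·2 + 1 = 59.

59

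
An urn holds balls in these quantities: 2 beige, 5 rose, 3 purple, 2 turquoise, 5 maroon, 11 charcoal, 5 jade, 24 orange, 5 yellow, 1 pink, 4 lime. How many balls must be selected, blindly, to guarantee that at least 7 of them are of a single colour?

45

The 11 colours are the holes; the balls drawn are the pigeons.
To avoid 7 of any one colour, the worst case takes at most 6 of each colour, or every ball of a colour that has fewer than 6.
That gives 2 + 5 + 3 + 2 + 5 + 6 + 5 + 6 + 5 + 1 + 4 = 44 balls with no colour reaching 7.
The next ball forces some colour to 7, so 44 + 1 = 45.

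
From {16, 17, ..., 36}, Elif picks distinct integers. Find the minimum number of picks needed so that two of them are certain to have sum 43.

16

Group the elements by complementary pair {x, 43−x}: {16,27}, {17,26}, {18,25}, …, giving 6 two-element pairs and 9 integers whose partner 43−x falls outside [16,36].
By the pigeonhole principle, treating each of those 15 groups as a pigeonhole, one can pick one integer per group — 15 integers — with no two summing to 43.
The 16th integer lands in an occupied pair, forcing a sum of 43.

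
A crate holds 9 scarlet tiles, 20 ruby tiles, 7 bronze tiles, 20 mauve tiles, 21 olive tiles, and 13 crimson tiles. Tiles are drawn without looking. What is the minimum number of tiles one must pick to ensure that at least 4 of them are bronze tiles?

In the worst case for collecting bronze tiles, every non-bronze tile comes out first.
There are 9 + 20 + 20 + 21 + 13 = 83 non-bronze tiles altogether.
After those, each further tile must be bronze, so 83 + 4 = 87 draws guarantee 4 bronze tiles.

87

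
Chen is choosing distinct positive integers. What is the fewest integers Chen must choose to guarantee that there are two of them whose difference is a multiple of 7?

8

Integers whose pairwise differences are multiples of 7 are exactly those sharing a remainder mod 7. By pigeonhole, the 7 residue classes mod 7 are the pigeonholes.
With 7 integers one could put 1 in each residue class and have no class reach 2.
The 8th integer pushes some class to 2, so 7·1 + 1 = 8.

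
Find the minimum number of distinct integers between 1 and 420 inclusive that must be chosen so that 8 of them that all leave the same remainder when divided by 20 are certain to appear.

The 20 residue classes mod 20 are the pigeonholes.
With 140 integers one could put 7 in each residue class and have no class reach 8.
The 141st integer pushes some class to 8, so 20·7 + 1 = 141.

141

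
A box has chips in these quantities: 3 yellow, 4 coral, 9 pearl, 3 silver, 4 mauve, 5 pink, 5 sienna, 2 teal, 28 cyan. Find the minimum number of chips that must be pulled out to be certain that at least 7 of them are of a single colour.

An adversary could hand out at most 6 chips per colour (7 colours run out sooner): 3 + 4 + 6 + 3 + 4 + 5 + 5 + 2 + 6 = 38 chips and still no colour has 7.
Pigeonhole: one more chip lands in a colour already at 6, so 39 draws are enough and 38 are not.

39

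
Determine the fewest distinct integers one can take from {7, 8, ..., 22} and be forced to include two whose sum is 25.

Group the elements by complementary pair {x, 25−x}: {7,18}, {8,17}, {9,16}, …, giving 6 two-element pairs and 4 integers whose partner 25−x falls outside [7,22].
By the pigeonhole principle, treating each of those 10 groups as a pigeonhole, one can pick one integer per group — 10 integers — with no two summing to 25.
The 11th integer lands in an occupied pair, forcing a sum of 25.

11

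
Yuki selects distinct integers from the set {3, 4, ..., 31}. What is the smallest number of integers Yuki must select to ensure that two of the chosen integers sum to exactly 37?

Group the elements by complementary pair {x, 37−x}: {6,31}, {7,30}, {8,29}, …, giving 13 two-element pairs and 3 integers whose partner 37−x falls outside [3,31].
By the pigeonhole principle, treating each of those 16 groups as a pigeonhole, one can pick one integer per group — 16 integers — with no two summing to 37.
The 17th integer lands in an occupied pair, forcing a sum of 37.

17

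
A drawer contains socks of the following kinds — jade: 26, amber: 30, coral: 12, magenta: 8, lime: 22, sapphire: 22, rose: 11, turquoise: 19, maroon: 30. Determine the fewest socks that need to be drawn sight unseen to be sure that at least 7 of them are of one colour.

The 9 colours are the holes; the socks drawn are the pigeons.
To avoid 7 of any one colour, the worst case takes at most 6 of each colour.
That gives 6 + 6 + 6 + 6 + 6 + 6 + 6 + 6 + 6 = 54 socks with no colour reaching 7.
The next sock forces some colour to 7, so 54 + 1 = 55.

55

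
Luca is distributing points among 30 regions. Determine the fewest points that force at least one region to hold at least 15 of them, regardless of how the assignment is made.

With 420 points one could put exactly 14 in each of the 30 regions, and no region would reach 15.
Pigeonhole: one more point must land in a region that already has 14, giving it 15.
So 30 × 14 + 1 = 421 points are required.

421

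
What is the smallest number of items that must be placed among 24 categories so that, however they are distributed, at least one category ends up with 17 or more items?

385

With 384 items one could put exactly 16 in each of the 24 categories, and no category would reach 17.
One more item must land in a category that already has 16, giving it 17.
So 24 × 16 + 1 = 385 items are required.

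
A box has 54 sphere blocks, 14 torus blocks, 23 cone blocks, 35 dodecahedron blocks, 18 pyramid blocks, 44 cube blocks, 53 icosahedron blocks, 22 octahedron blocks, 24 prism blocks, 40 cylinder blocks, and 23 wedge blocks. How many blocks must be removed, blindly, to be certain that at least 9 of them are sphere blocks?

In the worst case for collecting sphere blocks, every non-sphere block comes out first.
There are 14 + 23 + 35 + 18 + 44 + 53 + 22 + 24 + 40 + 23 = 296 non-sphere blocks altogether.
After those, each further block must be sphere, so 296 + 9 = 305 draws guarantee 9 sphere blocks.

305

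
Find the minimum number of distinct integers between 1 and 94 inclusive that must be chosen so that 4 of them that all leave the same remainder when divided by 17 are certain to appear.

52

The 17 residue classes mod 17 are the pigeonholes.
With 51 integers one could put 3 in each residue class and have no class reach 4.
The 52nd integer pushes some class to 4, so 17·3 + 1 = 52.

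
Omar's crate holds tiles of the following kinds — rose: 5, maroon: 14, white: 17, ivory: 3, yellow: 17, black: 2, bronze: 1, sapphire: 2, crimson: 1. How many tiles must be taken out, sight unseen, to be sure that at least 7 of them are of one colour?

33

An adversary could hand out at most 6 tiles per colour (6 colours run out sooner): 5 + 6 + 6 + 3 + 6 + 2 + 1 + 2 + 1 = 32 tiles and still no colour has 7.
By the pigeonhole principle, one more tile lands in a colour already at 6, so 33 draws are enough and 32 are not.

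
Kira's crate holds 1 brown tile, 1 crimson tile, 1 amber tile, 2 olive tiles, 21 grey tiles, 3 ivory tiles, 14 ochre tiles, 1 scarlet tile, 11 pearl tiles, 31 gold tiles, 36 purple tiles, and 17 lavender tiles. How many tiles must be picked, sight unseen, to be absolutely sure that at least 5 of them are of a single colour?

34

Pigeonhole: put each drawn tile into a box by colour. The largest draw with every box below 5 takes min(count, 4) from each colour; colours with fewer than 4 contribute all they have.
Σ min(cᵢ, 4) = 1 + 1 + 1 + 2 + 4 + 3 + 4 + 1 + 4 + 4 + 4 + 4 = 33.
Draw number 33 + 1 = 34 must push one box to 5.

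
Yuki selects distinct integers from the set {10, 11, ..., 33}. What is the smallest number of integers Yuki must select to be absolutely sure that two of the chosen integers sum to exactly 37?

16

Two chosen integers sum to 37 exactly when both halves of some pair {x, 37−x} with 10 ≤ x ≤ 37−x ≤ 27 are chosen — 9 such pairs.
The remaining 6 elements (those with no distinct partner in range) can never complete a 37-sum, so the worst case takes all of them and one from each pair: 6 + 9 = 15.
The 16th integer has to be the second member of some pair, so 15 + 1 = 16.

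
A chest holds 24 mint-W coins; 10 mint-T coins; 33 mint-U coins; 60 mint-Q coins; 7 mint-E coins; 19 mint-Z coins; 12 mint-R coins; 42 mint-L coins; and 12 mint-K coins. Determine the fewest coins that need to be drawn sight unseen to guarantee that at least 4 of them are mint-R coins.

211

In the worst case for collecting mint-R coins, every non-mint-R coin comes out first.
There are 24 + 10 + 33 + 60 + 7 + 19 + 42 + 12 = 207 non-mint-R coins altogether.
After those, each further coin must be mint-R, so 207 + 4 = 211 draws guarantee 4 mint-R coins.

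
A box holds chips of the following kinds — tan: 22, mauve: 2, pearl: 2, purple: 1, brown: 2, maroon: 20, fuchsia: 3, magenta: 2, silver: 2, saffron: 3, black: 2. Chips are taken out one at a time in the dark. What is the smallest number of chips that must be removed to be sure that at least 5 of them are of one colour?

28

Put each drawn chip into a box by colour. The largest draw with every box below 5 takes min(count, 4) from each colour; colours with fewer than 4 contribute all they have.
Σ min(cᵢ, 4) = 4 + 2 + 2 + 1 + 2 + 4 + 3 + 2 + 2 + 3 + 2 = 27.
Draw number 27 + 1 = 28 must push one box to 5.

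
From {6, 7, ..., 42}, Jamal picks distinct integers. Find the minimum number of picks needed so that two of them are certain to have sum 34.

A set avoiding the sum 34 can contain at most one of each pair {x, 34−x}, plus the 15 elements whose complement lies outside the range or equal to its own complement.
The integers 17, …, 42 (26 of them) are such a set: any two sum to at least 17+18 = 35 > 34.
Any 27th integer completes one of the 11 pairs, so 27 choices force a sum of 34.

27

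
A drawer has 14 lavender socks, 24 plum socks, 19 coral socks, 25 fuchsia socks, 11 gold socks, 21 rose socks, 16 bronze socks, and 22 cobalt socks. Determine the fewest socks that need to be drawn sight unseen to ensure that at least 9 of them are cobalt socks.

In the worst case for collecting cobalt socks, every non-cobalt sock comes out first.
There are 14 + 24 + 19 + 25 + 11 + 21 + 16 = 130 non-cobalt socks altogether.
After those, each further sock must be cobalt, so 130 + 9 = 139 draws guarantee 9 cobalt socks.

139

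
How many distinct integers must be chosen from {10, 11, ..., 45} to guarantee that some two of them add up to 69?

26

Two chosen integers sum to 69 exactly when both halves of some pair {x, 69−x} with 24 ≤ x ≤ 69−x ≤ 45 are chosen — 11 such pairs.
The remaining 14 elements (those with no distinct partner in range) can never complete a 69-sum, so the worst case takes all of them and one from each pair: 14 + 11 = 25.
The 26th integer has to be the second member of some pair, so 25 + 1 = 26.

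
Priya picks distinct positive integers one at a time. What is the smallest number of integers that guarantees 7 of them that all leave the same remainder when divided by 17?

By the pigeonhole principle, the 17 residue classes mod 17 are the pigeonholes.
With 102 integers one could put 6 in each residue class and have no class reach 7.
The 103rd integer pushes some class to 7, so 17·6 + 1 = 103.

103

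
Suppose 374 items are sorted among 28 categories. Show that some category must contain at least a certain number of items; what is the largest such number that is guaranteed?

The 28 categories are the holes and the 374 items are the pigeons.
If every category held at most 13 items, the total would be at most 28 × 13 = 364, which is less than 374.
So some category holds at least ⌈374/28⌉ = 14 items.

14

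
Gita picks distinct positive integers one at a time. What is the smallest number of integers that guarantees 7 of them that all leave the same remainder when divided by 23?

139

The 23 residue classes mod 23 are the pigeonholes.
With 138 integers one could put 6 in each residue class and have no class reach 7.
The 139th integer pushes some class to 7, so 23·6 + 1 = 139.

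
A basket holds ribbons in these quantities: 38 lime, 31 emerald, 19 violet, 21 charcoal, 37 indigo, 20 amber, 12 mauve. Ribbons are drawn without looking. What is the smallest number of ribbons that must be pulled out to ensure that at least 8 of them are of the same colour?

An adversary could hand out at most 7 ribbons per colour: 7 + 7 + 7 + 7 + 7 + 7 + 7 = 49 ribbons and still no colour has 8.
One more ribbon lands in a colour already at 7, so 50 draws are enough and 49 are not.

50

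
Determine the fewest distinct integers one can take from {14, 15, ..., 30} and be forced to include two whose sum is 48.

12

Two chosen integers sum to 48 exactly when both halves of some pair {x, 48−x} with 18 ≤ x ≤ 48−x ≤ 30 are chosen — 6 such pairs.
The remaining 5 elements (those with no distinct partner in range) can never complete a 48-sum, so the worst case takes all of them and one from each pair: 5 + 6 = 11.
The 12th integer has to be the second member of some pair, so 11 + 1 = 12.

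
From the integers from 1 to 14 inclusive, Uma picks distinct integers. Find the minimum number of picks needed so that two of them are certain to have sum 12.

10

A set avoiding the sum 12 can contain at most one of each pair {x, 12−x}, plus the 4 elements whose complement lies outside the range or equal to its own complement.
The integers 6, …, 14 (9 of them) are such a set: any two sum to at least 6+7 = 13 > 12.
By the pigeonhole principle, any 10th integer completes one of the 5 pairs, so 10 choices force a sum of 12.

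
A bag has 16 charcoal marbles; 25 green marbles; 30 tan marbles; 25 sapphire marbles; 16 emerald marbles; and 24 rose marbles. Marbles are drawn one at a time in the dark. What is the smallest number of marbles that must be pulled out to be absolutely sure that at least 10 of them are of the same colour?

By the pigeonhole principle, put each drawn marble into a box by colour. The largest draw with every box below 10 takes min(count, 9) from each colour.
Σ min(cᵢ, 9) = 9 + 9 + 9 + 9 + 9 + 9 = 54.
Draw number 54 + 1 = 55 must push one box to 10.

55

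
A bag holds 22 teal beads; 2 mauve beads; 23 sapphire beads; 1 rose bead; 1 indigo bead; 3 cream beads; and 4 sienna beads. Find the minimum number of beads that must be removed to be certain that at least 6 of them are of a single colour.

Pigeonhole: the 7 colours are the holes; the beads drawn are the pigeons.
To avoid 6 of any one colour, the worst case takes at most 5 of each colour, or every bead of a colour that has fewer than 5.
That gives 5 + 2 + 5 + 1 + 1 + 3 + 4 = 21 beads with no colour reaching 6.
The next bead forces some colour to 6, so 21 + 1 = 22.

22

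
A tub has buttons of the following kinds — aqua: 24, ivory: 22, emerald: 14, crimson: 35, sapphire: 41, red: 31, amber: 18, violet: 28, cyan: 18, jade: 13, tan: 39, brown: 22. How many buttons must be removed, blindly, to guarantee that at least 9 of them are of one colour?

97

An adversary could hand out at most 8 buttons per colour: 8 + 8 + 8 + 8 + 8 + 8 + 8 + 8 + 8 + 8 + 8 + 8 = 96 buttons and still no colour has 9.
One more button lands in a colour already at 8, so 97 draws are enough and 96 are not.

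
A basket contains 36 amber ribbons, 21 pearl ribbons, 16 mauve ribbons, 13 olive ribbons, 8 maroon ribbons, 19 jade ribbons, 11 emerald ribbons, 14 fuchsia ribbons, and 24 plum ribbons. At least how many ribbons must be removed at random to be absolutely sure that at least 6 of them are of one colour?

46

Pigeonhole: put each drawn ribbon into a box by colour. The largest draw with every box below 6 takes min(count, 5) from each colour.
Σ min(cᵢ, 5) = 5 + 5 + 5 + 5 + 5 + 5 + 5 + 5 + 5 = 45.
Draw number 45 + 1 = 46 must push one box to 6.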